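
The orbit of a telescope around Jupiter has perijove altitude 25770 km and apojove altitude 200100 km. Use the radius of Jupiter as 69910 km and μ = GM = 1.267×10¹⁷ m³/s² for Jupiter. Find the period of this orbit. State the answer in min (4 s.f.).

r_p = 69910 + 25770 = 95680 km = 9.5680×10⁷ m.
r_a = 69910 + 200100 = 270010 km = 2.7001×10⁸ m.
Semi-major axis a = (r_p + r_a)/2 = (95680 + 2.7001×10⁵)/2 = 1.8284×10⁵ km = 1.828×10⁸ m.
By Kepler's third law T = 2π√(a³/μ) = 2π × 6.946×10³ = 4.364×10⁴ s.
= 727.4 min.

T ≈ 727.4 min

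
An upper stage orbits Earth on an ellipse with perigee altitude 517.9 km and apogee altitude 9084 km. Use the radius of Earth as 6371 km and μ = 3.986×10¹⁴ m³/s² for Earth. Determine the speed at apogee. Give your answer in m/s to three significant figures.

r_p = 6371 + 517.9 = 6888.9 km = 6.8889×10⁶ m.
r_a = 6371 + 9084 = 15455 km = 1.5455×10⁷ m.
Semi-major axis a = (r_p + r_a)/2 = 11172 km = 1.117×10⁷ m.
Vis-viva: v² = μ(2/r − 1/a) = 3.986×10¹⁴ × (1.294×10⁻⁷ − 8.951×10⁻⁸) = 1.590×10⁷ m²/s².
v = 3988 m/s.

v ≈ 3990 m/s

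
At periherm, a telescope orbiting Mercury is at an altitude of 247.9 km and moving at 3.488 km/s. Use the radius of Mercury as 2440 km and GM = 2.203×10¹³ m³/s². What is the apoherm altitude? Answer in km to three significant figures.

r_p = 2440 + 247.9 = 2687.9 km = 2.688×10⁶ m.
Specific energy ε = v²/2 − μ/r = -2.113×10⁶ J/kg, so a = −μ/(2ε) = 5.213×10⁶ m.
The apsides satisfy r_p + r_a = 2a, so the apoherm radius is 2a − r_p = 7.738×10⁶ m = 7738.4 km.
Apoherm altitude = 7738.4 − 2440 = 5298.4 km.

apoherm altitude ≈ 5300 km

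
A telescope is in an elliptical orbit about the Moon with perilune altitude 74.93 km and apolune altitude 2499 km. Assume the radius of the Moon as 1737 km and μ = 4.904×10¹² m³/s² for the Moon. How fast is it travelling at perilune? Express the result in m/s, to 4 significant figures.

r_p = 1737 + 74.93 = 1811.9 km = 1.8119×10⁶ m.
r_a = 1737 + 2499 = 4236.0 km = 4.2360×10⁶ m.
Semi-major axis a = (r_p + r_a)/2 = 3024.0 km = 3.024×10⁶ m.
Vis-viva: v² = μ(2/r − 1/a) = 4.904×10¹² × (1.104×10⁻⁶ − 3.307×10⁻⁷) = 3.791×10⁶ m²/s².
v = 1947 m/s.

v ≈ 1947 m/s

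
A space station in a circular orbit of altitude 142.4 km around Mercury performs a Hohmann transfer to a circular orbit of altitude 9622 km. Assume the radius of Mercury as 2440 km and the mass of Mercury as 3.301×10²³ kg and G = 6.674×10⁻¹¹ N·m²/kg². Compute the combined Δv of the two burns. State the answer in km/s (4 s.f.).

Δv_total ≈ 1.377 km/s

μ = GM = 6.674×10⁻¹¹ × 3.301×10²³ = 2.203×10¹³ m³/s².
r₁ = 2440 + 142.4 = 2582.4 km = 2.5824×10⁶ m.
r₂ = 2440 + 9622 = 12062 km = 1.2062×10⁷ m.
Transfer ellipse a_t = (r₁ + r₂)/2 = 7.322×10⁶ m.
At r₁: circular v_c1 = √(μ/r₁) = 2921 m/s; transfer-periherm v_p = √[μ(2/r₁ − 1/a_t)] = 3749 m/s.
Δv₁ = v_p − v_c1 = 828.0 m/s.
At r₂: circular v_c2 = √(μ/r₂) = 1351 m/s; transfer-apoherm v_a = √[μ(2/r₂ − 1/a_t)] = 802.6 m/s.
Δv₂ = v_c2 − v_a = 548.9 m/s.
Total Δv = Δv₁ + Δv₂ = 1377 m/s = 1.377 km/s.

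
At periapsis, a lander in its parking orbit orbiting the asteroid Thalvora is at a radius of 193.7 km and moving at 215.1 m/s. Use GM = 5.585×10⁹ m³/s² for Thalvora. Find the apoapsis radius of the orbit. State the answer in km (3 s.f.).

r_p = 1.937×10⁵ m.
Specific energy ε = v²/2 − μ/r = -5.699×10³ J/kg, so a = −μ/(2ε) = 4.900×10⁵ m.
The apsides satisfy r_p + r_a = 2a, so the apoapsis radius is 2a − r_p = 7.863×10⁵ m = 786.25 km.

apoapsis radius ≈ 786 km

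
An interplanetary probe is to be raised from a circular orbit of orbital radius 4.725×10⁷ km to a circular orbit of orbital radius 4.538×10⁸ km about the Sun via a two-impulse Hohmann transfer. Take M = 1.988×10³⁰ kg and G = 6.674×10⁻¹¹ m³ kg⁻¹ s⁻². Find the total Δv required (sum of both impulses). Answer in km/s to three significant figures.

μ = GM = 6.674×10⁻¹¹ × 1.988×10³⁰ = 1.327×10²⁰ m³/s².
r₁ = 4.725×10⁷ km = 4.725×10¹⁰ m.
r₂ = 4.538×10⁸ km = 4.538×10¹¹ m.
Transfer ellipse a_t = (r₁ + r₂)/2 = 2.505×10¹¹ m.
At r₁: circular v_c1 = √(μ/r₁) = 52990 m/s; transfer-perihelion v_p = √[μ(2/r₁ − 1/a_t)] = 71320 m/s.
Δv₁ = v_p − v_c1 = 18330 m/s.
At r₂: circular v_c2 = √(μ/r₂) = 17100 m/s; transfer-aphelion v_a = √[μ(2/r₂ − 1/a_t)] = 7426 m/s.
Δv₂ = v_c2 − v_a = 9673 m/s.
Total Δv = Δv₁ + Δv₂ = 28000 m/s = 28.00 km/s.

Δv_total ≈ 28.0 km/s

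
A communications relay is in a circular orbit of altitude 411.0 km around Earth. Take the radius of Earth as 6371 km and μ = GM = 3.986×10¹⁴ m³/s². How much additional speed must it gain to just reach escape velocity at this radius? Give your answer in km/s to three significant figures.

Δv ≈ 3.18 km/s

r = 6371 + 411.0 = 6782.0 km = 6.7820×10⁶ m.
Circular speed v_c = √(μ/r) = 7666 m/s.
Escape speed v_esc = √(2μ/r) = √2 × v_c = 10840 m/s.
Δv = v_esc − v_c = 3176 m/s = 3.176 km/s.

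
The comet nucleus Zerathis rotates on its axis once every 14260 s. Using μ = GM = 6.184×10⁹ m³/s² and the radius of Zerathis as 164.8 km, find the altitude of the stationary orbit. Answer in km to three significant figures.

h_sync ≈ 152 km

A synchronous orbit has period T, so by Kepler's third law a = (μT²/4π²)^(1/3).
μT²/4π² = 6.184×10⁹ × (1.426×10⁴)² / 39.48 = 3.185×10¹⁶ m³.
a = 3.170×10⁵ m = 316.99 km.
Altitude h = a − R = 316.99 − 164.8 = 152.19 km.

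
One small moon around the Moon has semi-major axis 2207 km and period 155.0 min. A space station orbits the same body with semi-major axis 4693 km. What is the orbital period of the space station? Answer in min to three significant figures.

Kepler's third law: T² ∝ a³, so T₂ = T₁ (a₂/a₁)^(3/2).
a₂/a₁ = 2.126, (a₂/a₁)^(3/2) = 3.101.
T₂ = 155.0 × 3.101 = 480.6 min.

T₂ ≈ 481 min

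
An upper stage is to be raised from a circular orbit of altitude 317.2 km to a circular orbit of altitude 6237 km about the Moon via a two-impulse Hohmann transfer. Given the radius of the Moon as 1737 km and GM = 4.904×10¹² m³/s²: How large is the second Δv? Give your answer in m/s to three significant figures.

Δv ≈ 282 m/s

r₁ = 1737 + 317.2 = 2054.2 km = 2.0542×10⁶ m.
r₂ = 1737 + 6237 = 7974.0 km = 7.9740×10⁶ m.
Transfer ellipse a_t = (r₁ + r₂)/2 = 5.014×10⁶ m.
At r₁: circular v_c1 = √(μ/r₁) = 1545 m/s; transfer-perilune v_p = √[μ(2/r₁ − 1/a_t)] = 1948 m/s.
At r₂: circular v_c2 = √(μ/r₂) = 784.2 m/s; transfer-apolune v_a = √[μ(2/r₂ − 1/a_t)] = 502.0 m/s.
Δv₂ = v_c2 − v_a = 282.3 m/s.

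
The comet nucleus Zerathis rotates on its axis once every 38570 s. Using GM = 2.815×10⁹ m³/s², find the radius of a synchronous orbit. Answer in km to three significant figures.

r_sync ≈ 473 km

A synchronous orbit has period T, so by Kepler's third law a = (μT²/4π²)^(1/3).
μT²/4π² = 2.815×10⁹ × (3.857×10⁴)² / 39.48 = 1.061×10¹⁷ m³.
a = 4.734×10⁵ m = 473.38 km.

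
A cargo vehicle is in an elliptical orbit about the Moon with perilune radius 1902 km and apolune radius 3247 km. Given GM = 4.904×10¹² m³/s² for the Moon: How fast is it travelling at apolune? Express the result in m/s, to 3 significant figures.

Semi-major axis a = (r_p + r_a)/2 = 2574.5 km = 2.574×10⁶ m.
Vis-viva: v² = μ(2/r − 1/a) = 4.904×10¹² × (6.160×10⁻⁷ − 3.884×10⁻⁷) = 1.116×10⁶ m²/s².
v = 1056 m/s.

v ≈ 1060 m/s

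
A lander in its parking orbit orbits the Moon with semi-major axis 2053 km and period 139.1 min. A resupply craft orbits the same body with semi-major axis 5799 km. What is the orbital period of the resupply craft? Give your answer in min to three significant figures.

Kepler's third law: T² ∝ a³, so T₂ = T₁ (a₂/a₁)^(3/2).
a₂/a₁ = 2.825, (a₂/a₁)^(3/2) = 4.747.
T₂ = 139.1 × 4.747 = 660.3 min.

T₂ ≈ 660 min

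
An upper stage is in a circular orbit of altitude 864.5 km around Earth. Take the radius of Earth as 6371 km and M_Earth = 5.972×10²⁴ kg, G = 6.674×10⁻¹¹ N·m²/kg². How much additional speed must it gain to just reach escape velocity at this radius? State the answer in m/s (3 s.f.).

μ = GM = 6.674×10⁻¹¹ × 5.972×10²⁴ = 3.986×10¹⁴ m³/s².
r = 6371 + 864.5 = 7235.5 km = 7.2355×10⁶ m.
Circular speed v_c = √(μ/r) = 7422 m/s.
Escape speed v_esc = √(2μ/r) = √2 × v_c = 10500 m/s.
Δv = v_esc − v_c = 3074 m/s.

Δv ≈ 3070 m/s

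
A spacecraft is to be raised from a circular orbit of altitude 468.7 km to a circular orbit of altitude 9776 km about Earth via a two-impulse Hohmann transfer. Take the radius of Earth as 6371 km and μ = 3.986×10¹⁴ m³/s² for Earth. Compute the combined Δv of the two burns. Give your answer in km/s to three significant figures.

Δv_total ≈ 2.55 km/s

r₁ = 6371 + 468.7 = 6839.7 km = 6.8397×10⁶ m.
r₂ = 6371 + 9776 = 16147 km = 1.6147×10⁷ m.
Transfer ellipse a_t = (r₁ + r₂)/2 = 1.149×10⁷ m.
At r₁: circular v_c1 = √(μ/r₁) = 7634 m/s; transfer-perigee v_p = √[μ(2/r₁ − 1/a_t)] = 9048 m/s.
Δv₁ = v_p − v_c1 = 1414 m/s.
At r₂: circular v_c2 = √(μ/r₂) = 4968 m/s; transfer-apogee v_a = √[μ(2/r₂ − 1/a_t)] = 3833 m/s.
Δv₂ = v_c2 − v_a = 1136 m/s.
Total Δv = Δv₁ + Δv₂ = 2550 m/s = 2.550 km/s.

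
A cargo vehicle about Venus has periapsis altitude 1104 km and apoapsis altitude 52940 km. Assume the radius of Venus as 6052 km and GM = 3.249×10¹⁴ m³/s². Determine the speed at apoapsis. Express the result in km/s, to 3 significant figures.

v ≈ 1.09 km/s

r_p = 6052 + 1104 = 7156.0 km = 7.1560×10⁶ m.
r_a = 6052 + 52940 = 58992 km = 5.8992×10⁷ m.
Semi-major axis a = (r_p + r_a)/2 = 33074 km = 3.307×10⁷ m.
Vis-viva: v² = μ(2/r − 1/a) = 3.249×10¹⁴ × (3.390×10⁻⁸ − 3.024×10⁻⁸) = 1.192×10⁶ m²/s².
v = 1092 m/s = 1.092 km/s.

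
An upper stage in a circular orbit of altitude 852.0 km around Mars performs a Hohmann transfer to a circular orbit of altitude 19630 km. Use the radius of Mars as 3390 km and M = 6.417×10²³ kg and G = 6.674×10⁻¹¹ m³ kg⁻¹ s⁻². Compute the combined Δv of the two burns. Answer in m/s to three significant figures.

Δv_total ≈ 1550 m/s

μ = GM = 6.674×10⁻¹¹ × 6.417×10²³ = 4.283×10¹³ m³/s².
r₁ = 3390 + 852.0 = 4242.0 km = 4.2420×10⁶ m.
r₂ = 3390 + 19630 = 23020 km = 2.3020×10⁷ m.
Transfer ellipse a_t = (r₁ + r₂)/2 = 1.363×10⁷ m.
At r₁: circular v_c1 = √(μ/r₁) = 3177 m/s; transfer-periapsis v_p = √[μ(2/r₁ − 1/a_t)] = 4129 m/s.
Δv₁ = v_p − v_c1 = 951.8 m/s.
At r₂: circular v_c2 = √(μ/r₂) = 1364 m/s; transfer-apoapsis v_a = √[μ(2/r₂ − 1/a_t)] = 760.9 m/s.
Δv₂ = v_c2 − v_a = 603.1 m/s.
Total Δv = Δv₁ + Δv₂ = 1555 m/s.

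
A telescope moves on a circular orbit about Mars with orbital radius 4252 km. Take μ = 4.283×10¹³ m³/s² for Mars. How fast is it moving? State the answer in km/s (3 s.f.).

v ≈ 3.17 km/s

r = 4252 km = 4.252×10⁶ m.
For a circular orbit v = √(μ/r) = √(4.283×10¹³ / 4.252×10⁶) = √(1.007×10⁷) = 3174 m/s.
That is 3.174 km/s.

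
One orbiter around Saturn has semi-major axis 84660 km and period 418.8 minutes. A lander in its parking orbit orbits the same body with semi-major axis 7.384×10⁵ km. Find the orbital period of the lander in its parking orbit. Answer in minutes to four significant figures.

Kepler's third law: T² ∝ a³, so T₂ = T₁ (a₂/a₁)^(3/2).
a₂/a₁ = 8.722, (a₂/a₁)^(3/2) = 25.76.
T₂ = 418.8 × 25.76 = 10790 minutes.

T₂ ≈ 10790 minutes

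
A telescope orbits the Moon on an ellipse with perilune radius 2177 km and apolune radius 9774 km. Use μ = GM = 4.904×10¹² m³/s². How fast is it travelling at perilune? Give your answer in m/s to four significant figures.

Semi-major axis a = (r_p + r_a)/2 = 5975.5 km = 5.976×10⁶ m.
Vis-viva: v² = μ(2/r − 1/a) = 4.904×10¹² × (9.187×10⁻⁷ − 1.674×10⁻⁷) = 3.685×10⁶ m²/s².
v = 1920 m/s.

v ≈ 1920 m/s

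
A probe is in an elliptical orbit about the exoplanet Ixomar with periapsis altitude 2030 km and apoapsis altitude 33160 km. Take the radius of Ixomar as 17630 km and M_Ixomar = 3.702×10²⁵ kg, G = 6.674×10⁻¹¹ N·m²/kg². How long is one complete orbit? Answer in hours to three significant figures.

T ≈ 7.34 hours

μ = GM = 6.674×10⁻¹¹ × 3.702×10²⁵ = 2.471×10¹⁵ m³/s².
r_p = 17630 + 2030 = 19660 km = 1.9660×10⁷ m.
r_a = 17630 + 33160 = 50790 km = 5.0790×10⁷ m.
Semi-major axis a = (r_p + r_a)/2 = (19660 + 50790)/2 = 35225 km = 3.522×10⁷ m.
By Kepler's third law T = 2π√(a³/μ) = 2π × 4.206×10³ = 2.643×10⁴ s.
= 7.341 hours.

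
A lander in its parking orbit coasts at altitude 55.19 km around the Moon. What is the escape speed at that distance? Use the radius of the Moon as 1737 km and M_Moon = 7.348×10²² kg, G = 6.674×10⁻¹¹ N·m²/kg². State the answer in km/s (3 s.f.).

v_esc ≈ 2.34 km/s

μ = GM = 6.674×10⁻¹¹ × 7.348×10²² = 4.904×10¹² m³/s².
r = 1737 + 55.19 = 1792.2 km = 1.7922×10⁶ m.
Escape speed v_esc = √(2μ/r) = √(2 × 4.904×10¹² / 1.792×10⁶) = √(5.473×10⁶) = 2339 m/s.
= 2.339 km/s.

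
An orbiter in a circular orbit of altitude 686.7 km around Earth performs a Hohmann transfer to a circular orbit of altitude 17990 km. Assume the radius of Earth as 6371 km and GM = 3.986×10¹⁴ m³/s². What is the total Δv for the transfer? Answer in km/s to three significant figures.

r₁ = 6371 + 686.7 = 7057.7 km = 7.0577×10⁶ m.
r₂ = 6371 + 17990 = 24361 km = 2.4361×10⁷ m.
Transfer ellipse a_t = (r₁ + r₂)/2 = 1.571×10⁷ m.
At r₁: circular v_c1 = √(μ/r₁) = 7515 m/s; transfer-perigee v_p = √[μ(2/r₁ − 1/a_t)] = 9358 m/s.
Δv₁ = v_p − v_c1 = 1843 m/s.
At r₂: circular v_c2 = √(μ/r₂) = 4045 m/s; transfer-apogee v_a = √[μ(2/r₂ − 1/a_t)] = 2711 m/s.
Δv₂ = v_c2 − v_a = 1334 m/s.
Total Δv = Δv₁ + Δv₂ = 3177 m/s = 3.177 km/s.

Δv_total ≈ 3.18 km/s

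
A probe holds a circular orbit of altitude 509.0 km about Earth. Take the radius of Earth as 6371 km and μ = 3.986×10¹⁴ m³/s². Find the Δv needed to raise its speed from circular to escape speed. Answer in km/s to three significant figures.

r = 6371 + 509.0 = 6880.0 km = 6.8800×10⁶ m.
Circular speed v_c = √(μ/r) = 7612 m/s.
Escape speed v_esc = √(2μ/r) = √2 × v_c = 10760 m/s.
Δv = v_esc − v_c = 3153 m/s = 3.153 km/s.

Δv ≈ 3.15 km/s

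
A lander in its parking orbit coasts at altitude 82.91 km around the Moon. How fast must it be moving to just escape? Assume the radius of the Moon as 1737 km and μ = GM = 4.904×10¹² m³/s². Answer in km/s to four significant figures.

v_esc ≈ 2.321 km/s

r = 1737 + 82.91 = 1819.9 km = 1.8199×10⁶ m.
Escape speed v_esc = √(2μ/r) = √(2 × 4.904×10¹² / 1.820×10⁶) = √(5.389×10⁶) = 2321 m/s.
= 2.321 km/s.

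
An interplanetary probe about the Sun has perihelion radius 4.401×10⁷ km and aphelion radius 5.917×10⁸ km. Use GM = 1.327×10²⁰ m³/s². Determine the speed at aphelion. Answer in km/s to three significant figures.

Semi-major axis a = (r_p + r_a)/2 = 3.1786×10⁸ km = 3.179×10¹¹ m.
Vis-viva: v² = μ(2/r − 1/a) = 1.327×10²⁰ × (3.380×10⁻¹² − 3.146×10⁻¹²) = 3.105×10⁷ m²/s².
v = 5572 m/s = 5.572 km/s.

v ≈ 5.57 km/s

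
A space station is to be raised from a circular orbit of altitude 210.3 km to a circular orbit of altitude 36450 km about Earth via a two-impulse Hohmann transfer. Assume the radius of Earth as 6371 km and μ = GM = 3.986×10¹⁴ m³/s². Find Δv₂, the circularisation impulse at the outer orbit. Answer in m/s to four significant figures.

r₁ = 6371 + 210.3 = 6581.3 km = 6.5813×10⁶ m.
r₂ = 6371 + 36450 = 42821 km = 4.2821×10⁷ m.
Transfer ellipse a_t = (r₁ + r₂)/2 = 2.470×10⁷ m.
At r₁: circular v_c1 = √(μ/r₁) = 7782 m/s; transfer-perigee v_p = √[μ(2/r₁ − 1/a_t)] = 10250 m/s.
At r₂: circular v_c2 = √(μ/r₂) = 3051 m/s; transfer-apogee v_a = √[μ(2/r₂ − 1/a_t)] = 1575 m/s.
Δv₂ = v_c2 − v_a = 1476 m/s.

Δv ≈ 1476 m/s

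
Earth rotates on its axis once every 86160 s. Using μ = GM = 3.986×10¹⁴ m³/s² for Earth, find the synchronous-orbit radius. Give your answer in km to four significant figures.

A synchronous orbit has period T, so by Kepler's third law a = (μT²/4π²)^(1/3).
μT²/4π² = 3.986×10¹⁴ × (8.616×10⁴)² / 39.48 = 7.495×10²² m³.
a = 4.216×10⁷ m = 42163 km.

r_sync ≈ 42160 km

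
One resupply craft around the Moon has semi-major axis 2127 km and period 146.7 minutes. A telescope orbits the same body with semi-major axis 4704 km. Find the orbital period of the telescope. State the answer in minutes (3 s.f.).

T₂ ≈ 482 minutes

Kepler's third law: T² ∝ a³, so T₂ = T₁ (a₂/a₁)^(3/2).
a₂/a₁ = 2.212, (a₂/a₁)^(3/2) = 3.289.
T₂ = 146.7 × 3.289 = 482.5 minutes.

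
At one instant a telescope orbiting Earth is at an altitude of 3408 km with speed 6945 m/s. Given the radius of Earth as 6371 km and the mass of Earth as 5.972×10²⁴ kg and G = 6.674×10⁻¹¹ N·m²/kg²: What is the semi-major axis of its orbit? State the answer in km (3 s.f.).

μ = GM = 6.674×10⁻¹¹ × 5.972×10²⁴ = 3.986×10¹⁴ m³/s².
r = 6371 + 3408 = 9779.0 km = 9.779×10⁶ m.
Specific orbital energy ε = v²/2 − μ/r = (6945)²/2 − 3.986×10¹⁴/9.779×10⁶ = -1.664×10⁷ J/kg.
Since ε = −μ/(2a), a = −μ/(2ε) = 1.198×10⁷ m = 11975 km.

a ≈ 12000 km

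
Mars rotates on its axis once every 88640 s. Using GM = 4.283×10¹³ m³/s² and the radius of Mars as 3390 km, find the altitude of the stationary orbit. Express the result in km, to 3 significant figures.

A synchronous orbit has period T, so by Kepler's third law a = (μT²/4π²)^(1/3).
μT²/4π² = 4.283×10¹³ × (8.864×10⁴)² / 39.48 = 8.524×10²¹ m³.
a = 2.043×10⁷ m = 20428 km.
Altitude h = a − R = 20428 − 3390 = 17038 km.

h_sync ≈ 17000 km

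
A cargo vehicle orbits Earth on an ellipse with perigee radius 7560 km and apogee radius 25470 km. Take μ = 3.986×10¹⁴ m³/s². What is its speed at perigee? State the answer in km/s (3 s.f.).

v ≈ 9.02 km/s

Semi-major axis a = (r_p + r_a)/2 = 16515 km = 1.652×10⁷ m.
Vis-viva: v² = μ(2/r − 1/a) = 3.986×10¹⁴ × (2.646×10⁻⁷ − 6.055×10⁻⁸) = 8.131×10⁷ m²/s².
v = 9017 m/s = 9.017 km/s.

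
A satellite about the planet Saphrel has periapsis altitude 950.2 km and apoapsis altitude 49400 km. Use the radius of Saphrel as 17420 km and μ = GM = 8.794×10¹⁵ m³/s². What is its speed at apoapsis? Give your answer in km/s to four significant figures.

v ≈ 7.534 km/s

r_p = 17420 + 950.2 = 18370 km = 1.8370×10⁷ m.
r_a = 17420 + 49400 = 66820 km = 6.6820×10⁷ m.
Semi-major axis a = (r_p + r_a)/2 = 42595 km = 4.260×10⁷ m.
Vis-viva: v² = μ(2/r − 1/a) = 8.794×10¹⁵ × (2.993×10⁻⁸ − 2.348×10⁻⁸) = 5.676×10⁷ m²/s².
v = 7534 m/s = 7.534 km/s.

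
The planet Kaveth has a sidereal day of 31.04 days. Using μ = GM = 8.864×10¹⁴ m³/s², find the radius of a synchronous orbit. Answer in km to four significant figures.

T = 31.04 days = 2.682×10⁶ s.
A synchronous orbit has period T, so by Kepler's third law a = (μT²/4π²)^(1/3).
μT²/4π² = 8.864×10¹⁴ × (2.682×10⁶)² / 39.48 = 1.615×10²⁶ m³.
a = 5.446×10⁸ m = 5.4456×10⁵ km.

r_sync ≈ 5.446×10⁵ km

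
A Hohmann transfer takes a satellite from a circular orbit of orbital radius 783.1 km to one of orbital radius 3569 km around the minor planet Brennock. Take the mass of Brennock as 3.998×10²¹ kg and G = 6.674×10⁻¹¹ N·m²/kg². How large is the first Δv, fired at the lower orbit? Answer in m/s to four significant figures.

μ = GM = 6.674×10⁻¹¹ × 3.998×10²¹ = 2.668×10¹¹ m³/s².
r₁ = 783.1 km = 7.831×10⁵ m.
r₂ = 3569 km = 3.569×10⁶ m.
Transfer ellipse a_t = (r₁ + r₂)/2 = 2.176×10⁶ m.
At r₁: circular v_c1 = √(μ/r₁) = 583.7 m/s; transfer-periapsis v_p = √[μ(2/r₁ − 1/a_t)] = 747.6 m/s.
Δv₁ = v_p − v_c1 = 163.8 m/s.

Δv ≈ 163.8 m/s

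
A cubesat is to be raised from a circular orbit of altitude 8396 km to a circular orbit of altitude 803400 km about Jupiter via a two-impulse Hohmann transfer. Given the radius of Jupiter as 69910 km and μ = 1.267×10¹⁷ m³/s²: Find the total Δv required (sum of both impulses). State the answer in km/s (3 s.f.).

Δv_total ≈ 21.4 km/s

r₁ = 69910 + 8396 = 78306 km = 7.8306×10⁷ m.
r₂ = 69910 + 803400 = 873310 km = 8.7331×10⁸ m.
Transfer ellipse a_t = (r₁ + r₂)/2 = 4.758×10⁸ m.
At r₁: circular v_c1 = √(μ/r₁) = 40220 m/s; transfer-perijove v_p = √[μ(2/r₁ − 1/a_t)] = 54500 m/s.
Δv₁ = v_p − v_c1 = 14270 m/s.
At r₂: circular v_c2 = √(μ/r₂) = 12040 m/s; transfer-apojove v_a = √[μ(2/r₂ − 1/a_t)] = 4886 m/s.
Δv₂ = v_c2 − v_a = 7159 m/s.
Total Δv = Δv₁ + Δv₂ = 21430 m/s = 21.43 km/s.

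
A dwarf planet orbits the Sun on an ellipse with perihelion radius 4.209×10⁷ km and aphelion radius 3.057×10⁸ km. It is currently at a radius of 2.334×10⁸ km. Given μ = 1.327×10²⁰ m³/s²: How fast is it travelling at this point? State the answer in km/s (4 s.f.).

v ≈ 19.34 km/s

Semi-major axis a = (r_p + r_a)/2 = 1.7390×10⁸ km = 1.739×10¹¹ m.
Vis-viva: v² = μ(2/r − 1/a) = 1.327×10²⁰ × (8.569×10⁻¹² − 5.751×10⁻¹²) = 3.740×10⁸ m²/s².
v = 19340 m/s = 19.34 km/s.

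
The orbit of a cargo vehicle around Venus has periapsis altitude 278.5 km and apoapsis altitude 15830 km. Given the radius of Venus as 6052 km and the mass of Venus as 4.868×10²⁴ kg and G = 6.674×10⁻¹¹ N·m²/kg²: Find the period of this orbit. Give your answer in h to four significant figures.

T ≈ 5.130 h

μ = GM = 6.674×10⁻¹¹ × 4.868×10²⁴ = 3.249×10¹⁴ m³/s².
r_p = 6052 + 278.5 = 6330.5 km = 6.3305×10⁶ m.
r_a = 6052 + 15830 = 21882 km = 2.1882×10⁷ m.
Semi-major axis a = (r_p + r_a)/2 = (6330.5 + 21882)/2 = 14106 km = 1.411×10⁷ m.
By Kepler's third law T = 2π√(a³/μ) = 2π × 2.939×10³ = 1.847×10⁴ s.
= 5.130 h.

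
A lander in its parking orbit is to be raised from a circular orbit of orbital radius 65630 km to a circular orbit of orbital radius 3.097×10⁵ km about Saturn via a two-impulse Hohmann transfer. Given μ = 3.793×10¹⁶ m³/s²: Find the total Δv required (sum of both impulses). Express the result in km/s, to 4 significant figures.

r₁ = 65630 km = 6.563×10⁷ m.
r₂ = 3.097×10⁵ km = 3.097×10⁸ m.
Transfer ellipse a_t = (r₁ + r₂)/2 = 1.877×10⁸ m.
At r₁: circular v_c1 = √(μ/r₁) = 24040 m/s; transfer-perikrone v_p = √[μ(2/r₁ − 1/a_t)] = 30880 m/s.
Δv₁ = v_p − v_c1 = 6843 m/s.
At r₂: circular v_c2 = √(μ/r₂) = 11070 m/s; transfer-apokrone v_a = √[μ(2/r₂ − 1/a_t)] = 6545 m/s.
Δv₂ = v_c2 − v_a = 4522 m/s.
Total Δv = Δv₁ + Δv₂ = 11360 m/s = 11.36 km/s.

Δv_total ≈ 11.36 km/s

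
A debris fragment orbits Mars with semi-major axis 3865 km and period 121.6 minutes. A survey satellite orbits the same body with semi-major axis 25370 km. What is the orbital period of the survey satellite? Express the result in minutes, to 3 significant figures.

T₂ ≈ 2040 minutes

Kepler's third law: T² ∝ a³, so T₂ = T₁ (a₂/a₁)^(3/2).
a₂/a₁ = 6.564, (a₂/a₁)^(3/2) = 16.82.
T₂ = 121.6 × 16.82 = 2045 minutes.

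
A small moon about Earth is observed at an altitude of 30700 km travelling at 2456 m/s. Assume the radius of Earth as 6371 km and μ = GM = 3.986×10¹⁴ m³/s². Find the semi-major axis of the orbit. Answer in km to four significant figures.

a ≈ 25760 km

r = 6371 + 30700 = 37071 km = 3.707×10⁷ m.
Specific orbital energy ε = v²/2 − μ/r = (2456)²/2 − 3.986×10¹⁴/3.707×10⁷ = -7.736×10⁶ J/kg.
Since ε = −μ/(2a), a = −μ/(2ε) = 2.576×10⁷ m = 25761 km.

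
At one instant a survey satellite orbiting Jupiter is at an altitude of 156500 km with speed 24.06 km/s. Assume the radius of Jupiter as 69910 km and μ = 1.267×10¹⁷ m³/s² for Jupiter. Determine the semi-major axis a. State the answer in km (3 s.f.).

r = 69910 + 156500 = 2.2641×10⁵ km = 2.264×10⁸ m.
Specific orbital energy ε = v²/2 − μ/r = (24060)²/2 − 1.267×10¹⁷/2.264×10⁸ = -2.702×10⁸ J/kg.
Since ε = −μ/(2a), a = −μ/(2ε) = 2.345×10⁸ m = 2.3449×10⁵ km.

a ≈ 2.34×10⁵ km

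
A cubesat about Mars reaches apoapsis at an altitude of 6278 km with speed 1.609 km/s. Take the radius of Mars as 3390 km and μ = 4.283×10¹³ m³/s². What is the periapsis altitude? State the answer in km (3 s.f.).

r_a = 3390 + 6278 = 9668.0 km = 9.668×10⁶ m.
Specific energy ε = v²/2 − μ/r = -3.136×10⁶ J/kg, so a = −μ/(2ε) = 6.830×10⁶ m.
The apsides satisfy r_p + r_a = 2a, so the periapsis radius is 2a − r_a = 3.991×10⁶ m = 3991.1 km.
Periapsis altitude = 3991.1 − 3390 = 601.10 km.

periapsis altitude ≈ 601 km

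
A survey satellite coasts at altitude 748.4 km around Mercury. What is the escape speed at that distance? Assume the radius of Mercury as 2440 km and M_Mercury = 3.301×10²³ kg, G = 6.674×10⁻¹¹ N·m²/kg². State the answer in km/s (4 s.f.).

v_esc ≈ 3.717 km/s

μ = GM = 6.674×10⁻¹¹ × 3.301×10²³ = 2.203×10¹³ m³/s².
r = 2440 + 748.4 = 3188.4 km = 3.1884×10⁶ m.
Escape speed v_esc = √(2μ/r) = √(2 × 2.203×10¹³ / 3.188×10⁶) = √(1.382×10⁷) = 3717 m/s.
= 3.717 km/s.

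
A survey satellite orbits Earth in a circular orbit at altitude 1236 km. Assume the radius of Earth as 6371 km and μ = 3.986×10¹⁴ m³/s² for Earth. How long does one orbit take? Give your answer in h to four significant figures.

T ≈ 1.834 h

r = 6371 + 1236 = 7607.0 km = 7.6070×10⁶ m.
Kepler's third law: T = 2π√(r³/μ) = 2π√((7.607×10⁶)³ / 3.986×10¹⁴).
r³/μ = 1.104×10⁶ s², so T = 2π × 1.051×10³ = 6.603×10³ s.
Converting: 6.603×10³ s ÷ 3600 = 1.834 h.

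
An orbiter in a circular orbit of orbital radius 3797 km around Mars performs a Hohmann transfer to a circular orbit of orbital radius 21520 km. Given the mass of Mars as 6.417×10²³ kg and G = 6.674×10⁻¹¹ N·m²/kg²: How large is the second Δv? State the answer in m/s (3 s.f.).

μ = GM = 6.674×10⁻¹¹ × 6.417×10²³ = 4.283×10¹³ m³/s².
r₁ = 3797 km = 3.797×10⁶ m.
r₂ = 21520 km = 2.152×10⁷ m.
Transfer ellipse a_t = (r₁ + r₂)/2 = 1.266×10⁷ m.
At r₁: circular v_c1 = √(μ/r₁) = 3358 m/s; transfer-periapsis v_p = √[μ(2/r₁ − 1/a_t)] = 4379 m/s.
At r₂: circular v_c2 = √(μ/r₂) = 1411 m/s; transfer-apoapsis v_a = √[μ(2/r₂ − 1/a_t)] = 772.6 m/s.
Δv₂ = v_c2 − v_a = 638.1 m/s.

Δv ≈ 638 m/s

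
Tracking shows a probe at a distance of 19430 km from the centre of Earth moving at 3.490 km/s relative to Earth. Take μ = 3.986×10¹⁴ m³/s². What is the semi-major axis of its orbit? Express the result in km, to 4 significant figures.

r = 1.943×10⁷ m.
Specific orbital energy ε = v²/2 − μ/r = (3490)²/2 − 3.986×10¹⁴/1.943×10⁷ = -1.442×10⁷ J/kg.
Since ε = −μ/(2a), a = −μ/(2ε) = 1.382×10⁷ m = 13817 km.

a ≈ 13820 km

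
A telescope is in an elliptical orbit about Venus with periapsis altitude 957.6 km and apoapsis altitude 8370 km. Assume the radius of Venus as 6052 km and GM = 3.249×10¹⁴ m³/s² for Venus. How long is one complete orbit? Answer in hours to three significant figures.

T ≈ 3.40 hours

r_p = 6052 + 957.6 = 7009.6 km = 7.0096×10⁶ m.
r_a = 6052 + 8370 = 14422 km = 1.4422×10⁷ m.
Semi-major axis a = (r_p + r_a)/2 = (7009.6 + 14422)/2 = 10716 km = 1.072×10⁷ m.
By Kepler's third law T = 2π√(a³/μ) = 2π × 1.946×10³ = 1.223×10⁴ s.
= 3.397 hours.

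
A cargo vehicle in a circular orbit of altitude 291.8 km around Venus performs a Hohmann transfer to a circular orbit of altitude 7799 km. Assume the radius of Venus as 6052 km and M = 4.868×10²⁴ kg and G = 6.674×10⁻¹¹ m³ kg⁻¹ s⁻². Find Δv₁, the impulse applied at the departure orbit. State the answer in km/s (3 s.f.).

Δv ≈ 1.23 km/s

μ = GM = 6.674×10⁻¹¹ × 4.868×10²⁴ = 3.249×10¹⁴ m³/s².
r₁ = 6052 + 291.8 = 6343.8 km = 6.3438×10⁶ m.
r₂ = 6052 + 7799 = 13851 km = 1.3851×10⁷ m.
Transfer ellipse a_t = (r₁ + r₂)/2 = 1.010×10⁷ m.
At r₁: circular v_c1 = √(μ/r₁) = 7156 m/s; transfer-periapsis v_p = √[μ(2/r₁ − 1/a_t)] = 8382 m/s.
Δv₁ = v_p − v_c1 = 1225 m/s.
= 1.225 km/s.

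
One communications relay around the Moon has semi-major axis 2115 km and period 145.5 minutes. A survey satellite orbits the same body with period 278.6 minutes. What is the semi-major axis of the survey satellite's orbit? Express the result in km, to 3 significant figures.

Kepler's third law: a³ ∝ T², so a₂ = a₁ (T₂/T₁)^(2/3).
T₂/T₁ = 1.915, (T₂/T₁)^(2/3) = 1.542.
a₂ = 2115 × 1.542 = 3261 km.

a₂ ≈ 3260 km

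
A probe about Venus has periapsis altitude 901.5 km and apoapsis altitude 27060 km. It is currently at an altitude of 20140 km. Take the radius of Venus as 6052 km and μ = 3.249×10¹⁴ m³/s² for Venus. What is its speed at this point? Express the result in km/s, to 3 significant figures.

v ≈ 2.93 km/s

r_p = 6052 + 901.5 = 6953.5 km = 6.9535×10⁶ m.
r_a = 6052 + 27060 = 33112 km = 3.3112×10⁷ m.
r = 6052 + 20140 = 26192 km = 2.619×10⁷ m.
Semi-major axis a = (r_p + r_a)/2 = 20033 km = 2.003×10⁷ m.
Vis-viva: v² = μ(2/r − 1/a) = 3.249×10¹⁴ × (7.636×10⁻⁸ − 4.992×10⁻⁸) = 8.591×10⁶ m²/s².
v = 2931 m/s = 2.931 km/s.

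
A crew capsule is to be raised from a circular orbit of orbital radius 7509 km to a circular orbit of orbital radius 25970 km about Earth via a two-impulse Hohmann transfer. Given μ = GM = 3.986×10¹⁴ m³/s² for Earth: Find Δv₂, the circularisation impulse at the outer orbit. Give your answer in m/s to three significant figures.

r₁ = 7509 km = 7.509×10⁶ m.
r₂ = 25970 km = 2.597×10⁷ m.
Transfer ellipse a_t = (r₁ + r₂)/2 = 1.674×10⁷ m.
At r₁: circular v_c1 = √(μ/r₁) = 7286 m/s; transfer-perigee v_p = √[μ(2/r₁ − 1/a_t)] = 9075 m/s.
At r₂: circular v_c2 = √(μ/r₂) = 3918 m/s; transfer-apogee v_a = √[μ(2/r₂ − 1/a_t)] = 2624 m/s.
Δv₂ = v_c2 − v_a = 1294 m/s.

Δv ≈ 1290 m/s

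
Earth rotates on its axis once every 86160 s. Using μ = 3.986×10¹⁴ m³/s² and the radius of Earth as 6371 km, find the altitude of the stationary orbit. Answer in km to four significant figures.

h_sync ≈ 35790 km

A synchronous orbit has period T, so by Kepler's third law a = (μT²/4π²)^(1/3).
μT²/4π² = 3.986×10¹⁴ × (8.616×10⁴)² / 39.48 = 7.495×10²² m³.
a = 4.216×10⁷ m = 42163 km.
Altitude h = a − R = 42163 − 6371 = 35792 km.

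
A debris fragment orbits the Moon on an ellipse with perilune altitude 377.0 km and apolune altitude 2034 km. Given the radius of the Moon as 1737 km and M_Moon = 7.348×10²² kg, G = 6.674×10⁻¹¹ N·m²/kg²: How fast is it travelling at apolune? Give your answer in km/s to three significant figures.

v ≈ 0.967 km/s

μ = GM = 6.674×10⁻¹¹ × 7.348×10²² = 4.904×10¹² m³/s².
r_p = 1737 + 377.0 = 2114.0 km = 2.1140×10⁶ m.
r_a = 1737 + 2034 = 3771.0 km = 3.7710×10⁶ m.
Semi-major axis a = (r_p + r_a)/2 = 2942.5 km = 2.942×10⁶ m.
Vis-viva: v² = μ(2/r − 1/a) = 4.904×10¹² × (5.304×10⁻⁷ − 3.398×10⁻⁷) = 9.343×10⁵ m²/s².
v = 966.6 m/s = 0.9666 km/s.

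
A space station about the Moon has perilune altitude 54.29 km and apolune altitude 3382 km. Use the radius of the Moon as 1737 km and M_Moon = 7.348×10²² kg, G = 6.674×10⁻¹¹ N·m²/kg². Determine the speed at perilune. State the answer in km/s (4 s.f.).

v ≈ 2.014 km/s

μ = GM = 6.674×10⁻¹¹ × 7.348×10²² = 4.904×10¹² m³/s².
r_p = 1737 + 54.29 = 1791.3 km = 1.7913×10⁶ m.
r_a = 1737 + 3382 = 5119.0 km = 5.1190×10⁶ m.
Semi-major axis a = (r_p + r_a)/2 = 3455.1 km = 3.455×10⁶ m.
Vis-viva: v² = μ(2/r − 1/a) = 4.904×10¹² × (1.117×10⁻⁶ − 2.894×10⁻⁷) = 4.056×10⁶ m²/s².
v = 2014 m/s = 2.014 km/s.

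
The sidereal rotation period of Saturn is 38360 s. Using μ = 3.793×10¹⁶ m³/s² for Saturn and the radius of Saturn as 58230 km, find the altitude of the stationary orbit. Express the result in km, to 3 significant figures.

A synchronous orbit has period T, so by Kepler's third law a = (μT²/4π²)^(1/3).
μT²/4π² = 3.793×10¹⁶ × (3.836×10⁴)² / 39.48 = 1.414×10²⁴ m³.
a = 1.122×10⁸ m = 1.1223×10⁵ km.
Altitude h = a − R = 1.1223×10⁵ − 58230 = 54005 km.

h_sync ≈ 54000 km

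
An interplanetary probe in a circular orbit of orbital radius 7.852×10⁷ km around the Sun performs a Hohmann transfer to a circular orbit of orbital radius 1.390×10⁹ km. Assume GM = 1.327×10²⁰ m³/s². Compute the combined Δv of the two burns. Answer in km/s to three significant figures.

r₁ = 7.852×10⁷ km = 7.852×10¹⁰ m.
r₂ = 1.390×10⁹ km = 1.390×10¹² m.
Transfer ellipse a_t = (r₁ + r₂)/2 = 7.343×10¹¹ m.
At r₁: circular v_c1 = √(μ/r₁) = 41110 m/s; transfer-perihelion v_p = √[μ(2/r₁ − 1/a_t)] = 56560 m/s.
Δv₁ = v_p − v_c1 = 15450 m/s.
At r₂: circular v_c2 = √(μ/r₂) = 9771 m/s; transfer-aphelion v_a = √[μ(2/r₂ − 1/a_t)] = 3195 m/s.
Δv₂ = v_c2 − v_a = 6576 m/s.
Total Δv = Δv₁ + Δv₂ = 22030 m/s = 22.03 km/s.

Δv_total ≈ 22.0 km/s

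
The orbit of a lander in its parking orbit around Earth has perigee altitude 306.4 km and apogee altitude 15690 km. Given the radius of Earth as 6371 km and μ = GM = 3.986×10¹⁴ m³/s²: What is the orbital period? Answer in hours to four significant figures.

r_p = 6371 + 306.4 = 6677.4 km = 6.6774×10⁶ m.
r_a = 6371 + 15690 = 22061 km = 2.2061×10⁷ m.
Semi-major axis a = (r_p + r_a)/2 = (6677.4 + 22061)/2 = 14369 km = 1.437×10⁷ m.
By Kepler's third law T = 2π√(a³/μ) = 2π × 2.728×10³ = 1.714×10⁴ s.
= 4.762 hours.

T ≈ 4.762 hours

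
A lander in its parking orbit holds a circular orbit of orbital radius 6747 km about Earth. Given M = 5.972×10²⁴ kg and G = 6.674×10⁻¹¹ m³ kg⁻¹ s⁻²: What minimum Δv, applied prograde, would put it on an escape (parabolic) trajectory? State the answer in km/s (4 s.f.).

μ = GM = 6.674×10⁻¹¹ × 5.972×10²⁴ = 3.986×10¹⁴ m³/s².
r = 6747 km = 6.747×10⁶ m.
Circular speed v_c = √(μ/r) = 7686 m/s.
Escape speed v_esc = √(2μ/r) = √2 × v_c = 10870 m/s.
Δv = v_esc − v_c = 3184 m/s = 3.184 km/s.

Δv ≈ 3.184 km/s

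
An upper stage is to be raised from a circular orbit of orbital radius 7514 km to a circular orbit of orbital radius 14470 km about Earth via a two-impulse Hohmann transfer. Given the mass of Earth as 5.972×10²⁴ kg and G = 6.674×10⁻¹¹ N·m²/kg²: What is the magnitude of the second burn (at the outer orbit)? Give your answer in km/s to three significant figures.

μ = GM = 6.674×10⁻¹¹ × 5.972×10²⁴ = 3.986×10¹⁴ m³/s².
r₁ = 7514 km = 7.514×10⁶ m.
r₂ = 14470 km = 1.447×10⁷ m.
Transfer ellipse a_t = (r₁ + r₂)/2 = 1.099×10⁷ m.
At r₁: circular v_c1 = √(μ/r₁) = 7283 m/s; transfer-perigee v_p = √[μ(2/r₁ − 1/a_t)] = 8356 m/s.
At r₂: circular v_c2 = √(μ/r₂) = 5248 m/s; transfer-apogee v_a = √[μ(2/r₂ − 1/a_t)] = 4339 m/s.
Δv₂ = v_c2 − v_a = 909.0 m/s.
= 0.909 km/s.

Δv ≈ 0.909 km/s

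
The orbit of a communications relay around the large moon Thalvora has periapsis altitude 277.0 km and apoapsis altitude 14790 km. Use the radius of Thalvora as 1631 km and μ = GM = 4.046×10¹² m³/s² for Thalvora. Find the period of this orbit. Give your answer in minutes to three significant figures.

r_p = 1631 + 277.0 = 1908.0 km = 1.9080×10⁶ m.
r_a = 1631 + 14790 = 16421 km = 1.6421×10⁷ m.
Semi-major axis a = (r_p + r_a)/2 = (1908.0 + 16421)/2 = 9164.5 km = 9.164×10⁶ m.
By Kepler's third law T = 2π√(a³/μ) = 2π × 1.379×10⁴ = 8.666×10⁴ s.
= 1444 minutes.

T ≈ 1440 minutes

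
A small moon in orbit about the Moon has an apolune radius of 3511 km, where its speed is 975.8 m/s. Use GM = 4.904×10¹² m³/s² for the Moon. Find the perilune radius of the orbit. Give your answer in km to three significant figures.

perilune radius ≈ 1820 km

r_a = 3.511×10⁶ m.
Specific energy ε = v²/2 − μ/r = -9.207×10⁵ J/kg, so a = −μ/(2ε) = 2.663×10⁶ m.
The apsides satisfy r_p + r_a = 2a, so the perilune radius is 2a − r_a = 1.816×10⁶ m = 1815.6 km.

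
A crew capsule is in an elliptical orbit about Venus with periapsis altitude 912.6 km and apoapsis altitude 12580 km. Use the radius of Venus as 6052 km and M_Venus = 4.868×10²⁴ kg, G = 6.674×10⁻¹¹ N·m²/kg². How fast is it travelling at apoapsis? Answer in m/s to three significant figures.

v ≈ 3080 m/s

μ = GM = 6.674×10⁻¹¹ × 4.868×10²⁴ = 3.249×10¹⁴ m³/s².
r_p = 6052 + 912.6 = 6964.6 km = 6.9646×10⁶ m.
r_a = 6052 + 12580 = 18632 km = 1.8632×10⁷ m.
Semi-major axis a = (r_p + r_a)/2 = 12798 km = 1.280×10⁷ m.
Vis-viva: v² = μ(2/r − 1/a) = 3.249×10¹⁴ × (1.073×10⁻⁷ − 7.814×10⁻⁸) = 9.489×10⁶ m²/s².
v = 3080 m/s.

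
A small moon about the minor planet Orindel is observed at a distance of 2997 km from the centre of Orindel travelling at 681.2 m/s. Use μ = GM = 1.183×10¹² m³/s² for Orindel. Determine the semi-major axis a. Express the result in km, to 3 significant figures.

a ≈ 3640 km

r = 2.997×10⁶ m.
Vis-viva rearranged: 1/a = 2/r − v²/μ = 6.673×10⁻⁷ − 3.923×10⁻⁷ = 2.751×10⁻⁷ m⁻¹.
a = 3.635×10⁶ m = 3635.3 km.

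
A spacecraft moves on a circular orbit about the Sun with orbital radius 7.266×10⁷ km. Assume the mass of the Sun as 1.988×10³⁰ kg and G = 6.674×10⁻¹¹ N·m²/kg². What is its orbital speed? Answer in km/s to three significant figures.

v ≈ 42.7 km/s

μ = GM = 6.674×10⁻¹¹ × 1.988×10³⁰ = 1.327×10²⁰ m³/s².
r = 7.266×10⁷ km = 7.266×10¹⁰ m.
For a circular orbit v = √(μ/r) = √(1.327×10²⁰ / 7.266×10¹⁰) = √(1.826×10⁹) = 42730 m/s.
That is 42.73 km/s.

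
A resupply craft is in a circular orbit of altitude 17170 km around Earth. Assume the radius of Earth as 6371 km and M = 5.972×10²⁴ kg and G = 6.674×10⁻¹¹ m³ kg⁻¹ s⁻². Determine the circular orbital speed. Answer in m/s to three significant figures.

v ≈ 4110 m/s

μ = GM = 6.674×10⁻¹¹ × 5.972×10²⁴ = 3.986×10¹⁴ m³/s².
r = 6371 + 17170 = 23541 km = 2.3541×10⁷ m.
For a circular orbit v = √(μ/r) = √(3.986×10¹⁴ / 2.354×10⁷) = √(1.693×10⁷) = 4115 m/s.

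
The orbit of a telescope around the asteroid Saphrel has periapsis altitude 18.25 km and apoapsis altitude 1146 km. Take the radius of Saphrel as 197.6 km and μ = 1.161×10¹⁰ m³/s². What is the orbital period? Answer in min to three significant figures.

T ≈ 669 min

r_p = 197.6 + 18.25 = 215.85 km = 2.1585×10⁵ m.
r_a = 197.6 + 1146 = 1343.6 km = 1.3436×10⁶ m.
Semi-major axis a = (r_p + r_a)/2 = (215.85 + 1343.6)/2 = 779.72 km = 7.797×10⁵ m.
By Kepler's third law T = 2π√(a³/μ) = 2π × 6.390×10³ = 4.015×10⁴ s.
= 669.2 min.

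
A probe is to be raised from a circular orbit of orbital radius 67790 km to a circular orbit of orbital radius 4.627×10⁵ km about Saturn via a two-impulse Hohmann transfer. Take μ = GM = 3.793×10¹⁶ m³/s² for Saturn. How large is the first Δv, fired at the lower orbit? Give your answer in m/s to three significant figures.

Δv ≈ 7590 m/s

r₁ = 67790 km = 6.779×10⁷ m.
r₂ = 4.627×10⁵ km = 4.627×10⁸ m.
Transfer ellipse a_t = (r₁ + r₂)/2 = 2.652×10⁸ m.
At r₁: circular v_c1 = √(μ/r₁) = 23650 m/s; transfer-perikrone v_p = √[μ(2/r₁ − 1/a_t)] = 31240 m/s.
Δv₁ = v_p − v_c1 = 7587 m/s.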